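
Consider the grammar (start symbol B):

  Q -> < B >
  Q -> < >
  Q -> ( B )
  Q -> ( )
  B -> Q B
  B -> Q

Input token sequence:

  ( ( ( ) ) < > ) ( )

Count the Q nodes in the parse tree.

5

[B [Q ( [B [Q ( [B [Q ( )]] )] [B [Q < >]]] )] [B [Q ( )]]]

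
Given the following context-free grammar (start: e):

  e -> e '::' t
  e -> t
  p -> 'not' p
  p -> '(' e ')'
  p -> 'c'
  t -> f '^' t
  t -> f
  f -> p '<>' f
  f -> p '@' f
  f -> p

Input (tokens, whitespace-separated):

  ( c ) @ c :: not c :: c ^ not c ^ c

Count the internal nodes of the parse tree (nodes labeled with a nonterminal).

26

[e [e [e [t [f [p ( [e [t [f [p c]]]] )] @ [f [p c]]]]] :: [t [f [p not [p c]]]]] :: [t [f [p c]] ^ [t [f [p not [p c]]] ^ [t [f [p c]]]]]]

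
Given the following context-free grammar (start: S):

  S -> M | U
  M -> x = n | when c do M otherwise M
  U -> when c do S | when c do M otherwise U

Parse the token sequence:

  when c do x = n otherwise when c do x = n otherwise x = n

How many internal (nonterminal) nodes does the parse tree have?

[S [M when c do [M x = n] otherwise [M when c do [M x = n] otherwise [M x = n]]]]

6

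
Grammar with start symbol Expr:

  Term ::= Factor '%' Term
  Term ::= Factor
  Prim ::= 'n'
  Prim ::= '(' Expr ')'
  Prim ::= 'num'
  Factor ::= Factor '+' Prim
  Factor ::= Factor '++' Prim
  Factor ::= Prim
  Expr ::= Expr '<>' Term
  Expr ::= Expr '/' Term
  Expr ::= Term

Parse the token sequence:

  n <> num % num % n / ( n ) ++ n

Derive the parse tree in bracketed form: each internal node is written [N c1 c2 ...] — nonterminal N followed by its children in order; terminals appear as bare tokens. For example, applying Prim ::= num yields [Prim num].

[Expr [Expr [Expr [Term [Factor [Prim n]]]] <> [Term [Factor [Prim num]] % [Term [Factor [Prim num]] % [Term [Factor [Prim n]]]]]] / [Term [Factor [Factor [Prim ( [Expr [Term [Factor [Prim n]]]] )]] ++ [Prim n]]]]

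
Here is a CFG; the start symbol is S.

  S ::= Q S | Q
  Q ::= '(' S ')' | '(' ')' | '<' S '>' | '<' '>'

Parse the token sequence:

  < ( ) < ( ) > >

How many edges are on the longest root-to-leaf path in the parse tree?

[S [Q < [S [Q ( )] [S [Q < [S [Q ( )]] >]]] >]]

7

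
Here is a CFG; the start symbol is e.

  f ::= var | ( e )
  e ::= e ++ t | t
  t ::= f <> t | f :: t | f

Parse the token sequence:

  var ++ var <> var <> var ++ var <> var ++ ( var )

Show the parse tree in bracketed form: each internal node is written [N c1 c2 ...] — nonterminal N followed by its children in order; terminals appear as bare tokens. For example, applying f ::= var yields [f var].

[e [e [e [e [t [f var]]] ++ [t [f var] <> [t [f var] <> [t [f var]]]]] ++ [t [f var] <> [t [f var]]]] ++ [t [f ( [e [t [f var]]] )]]]

e
e ++ t
e ++ t ++ t
e ++ t ++ t ++ t
t ++ t ++ t ++ t
f ++ t ++ t ++ t
var ++ t ++ t ++ t
var ++ f <> t ++ t ++ t
var ++ var <> t ++ t ++ t
var ++ var <> f <> t ++ t ++ t
var ++ var <> var <> t ++ t ++ t
var ++ var <> var <> f ++ t ++ t
var ++ var <> var <> var ++ t ++ t
var ++ var <> var <> var ++ f <> t ++ t
var ++ var <> var <> var ++ var <> t ++ t
var ++ var <> var <> var ++ var <> f ++ t
var ++ var <> var <> var ++ var <> var ++ t
var ++ var <> var <> var ++ var <> var ++ f
var ++ var <> var <> var ++ var <> var ++ ( e )
var ++ var <> var <> var ++ var <> var ++ ( t )
var ++ var <> var <> var ++ var <> var ++ ( f )
var ++ var <> var <> var ++ var <> var ++ ( var )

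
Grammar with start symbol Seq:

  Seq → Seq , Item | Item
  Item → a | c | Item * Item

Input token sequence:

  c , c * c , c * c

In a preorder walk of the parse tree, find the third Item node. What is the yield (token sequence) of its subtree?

[Seq [Seq [Seq [Item c]] , [Item [Item c] * [Item c]]] , [Item [Item c] * [Item c]]]

c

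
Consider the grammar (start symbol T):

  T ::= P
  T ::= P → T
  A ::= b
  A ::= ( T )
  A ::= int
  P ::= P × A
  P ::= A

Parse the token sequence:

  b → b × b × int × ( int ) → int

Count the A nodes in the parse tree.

[T [P [A b]] → [T [P [P [P [P [A b]] × [A b]] × [A int]] × [A ( [T [P [A int]]] )]] → [T [P [A int]]]]]

7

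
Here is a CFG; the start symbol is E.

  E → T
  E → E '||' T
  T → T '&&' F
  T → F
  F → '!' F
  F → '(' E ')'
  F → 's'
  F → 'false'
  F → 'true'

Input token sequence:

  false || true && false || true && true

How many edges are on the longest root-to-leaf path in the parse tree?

5

[E [E [E [T [F false]]] || [T [T [F true]] && [F false]]] || [T [T [F true]] && [F true]]]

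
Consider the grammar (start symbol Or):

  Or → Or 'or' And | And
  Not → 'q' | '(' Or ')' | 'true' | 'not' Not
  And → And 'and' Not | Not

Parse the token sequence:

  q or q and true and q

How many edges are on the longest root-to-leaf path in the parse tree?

5

[Or [Or [And [Not q]]] or [And [And [And [Not q]] and [Not true]] and [Not q]]]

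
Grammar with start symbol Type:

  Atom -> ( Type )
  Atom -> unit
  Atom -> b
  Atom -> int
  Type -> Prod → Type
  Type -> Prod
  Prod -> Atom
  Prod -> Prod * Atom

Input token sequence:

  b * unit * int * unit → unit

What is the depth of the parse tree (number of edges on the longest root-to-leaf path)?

6

[Type [Prod [Prod [Prod [Prod [Atom b]] * [Atom unit]] * [Atom int]] * [Atom unit]] → [Type [Prod [Atom unit]]]]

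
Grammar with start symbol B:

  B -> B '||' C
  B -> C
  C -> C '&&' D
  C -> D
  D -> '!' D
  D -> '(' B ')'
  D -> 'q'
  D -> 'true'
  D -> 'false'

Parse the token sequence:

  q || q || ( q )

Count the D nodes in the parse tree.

[B [B [B [C [D q]]] || [C [D q]]] || [C [D ( [B [C [D q]]] )]]]

4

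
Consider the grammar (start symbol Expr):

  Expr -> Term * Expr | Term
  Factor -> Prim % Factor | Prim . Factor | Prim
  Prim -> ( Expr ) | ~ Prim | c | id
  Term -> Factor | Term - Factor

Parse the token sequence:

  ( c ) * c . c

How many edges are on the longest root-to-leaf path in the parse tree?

8

[Expr [Term [Factor [Prim ( [Expr [Term [Factor [Prim c]]]] )]]] * [Expr [Term [Factor [Prim c] . [Factor [Prim c]]]]]]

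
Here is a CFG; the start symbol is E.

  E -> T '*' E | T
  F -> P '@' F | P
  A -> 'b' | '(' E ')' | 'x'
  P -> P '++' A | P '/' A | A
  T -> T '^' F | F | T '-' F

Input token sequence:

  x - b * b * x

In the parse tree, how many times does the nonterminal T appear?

[E [T [T [F [P [A x]]]] - [F [P [A b]]]] * [E [T [F [P [A b]]]] * [E [T [F [P [A x]]]]]]]

4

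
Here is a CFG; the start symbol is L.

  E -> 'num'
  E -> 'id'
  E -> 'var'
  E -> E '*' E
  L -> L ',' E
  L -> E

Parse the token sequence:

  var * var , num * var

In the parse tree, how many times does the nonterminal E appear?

6

[L [L [E [E var] * [E var]]] , [E [E num] * [E var]]]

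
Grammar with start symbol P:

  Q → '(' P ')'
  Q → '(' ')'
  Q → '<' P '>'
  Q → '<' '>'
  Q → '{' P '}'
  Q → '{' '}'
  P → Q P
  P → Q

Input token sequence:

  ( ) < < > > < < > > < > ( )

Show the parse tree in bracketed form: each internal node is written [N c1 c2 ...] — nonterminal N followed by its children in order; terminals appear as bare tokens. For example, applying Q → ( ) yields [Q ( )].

P
Q P
( ) P
( ) Q P
( ) < P > P
( ) < Q > P
( ) < < > > P
( ) < < > > Q P
( ) < < > > < P > P
( ) < < > > < Q > P
( ) < < > > < < > > P
( ) < < > > < < > > Q P
( ) < < > > < < > > < > P
( ) < < > > < < > > < > Q
( ) < < > > < < > > < > ( )

[P [Q ( )] [P [Q < [P [Q < >]] >] [P [Q < [P [Q < >]] >] [P [Q < >] [P [Q ( )]]]]]]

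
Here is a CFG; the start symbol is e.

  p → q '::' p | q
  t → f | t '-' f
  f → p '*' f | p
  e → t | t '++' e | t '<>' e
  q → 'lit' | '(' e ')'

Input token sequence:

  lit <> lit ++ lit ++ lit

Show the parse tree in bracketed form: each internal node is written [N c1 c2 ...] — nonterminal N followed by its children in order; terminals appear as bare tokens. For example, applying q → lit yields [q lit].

[e [t [f [p [q lit]]]] <> [e [t [f [p [q lit]]]] ++ [e [t [f [p [q lit]]]] ++ [e [t [f [p [q lit]]]]]]]]

e
t <> e
f <> e
p <> e
q <> e
lit <> e
lit <> t ++ e
lit <> f ++ e
lit <> p ++ e
lit <> q ++ e
lit <> lit ++ e
lit <> lit ++ t ++ e
lit <> lit ++ f ++ e
lit <> lit ++ p ++ e
lit <> lit ++ q ++ e
lit <> lit ++ lit ++ e
lit <> lit ++ lit ++ t
lit <> lit ++ lit ++ f
lit <> lit ++ lit ++ p
lit <> lit ++ lit ++ q
lit <> lit ++ lit ++ lit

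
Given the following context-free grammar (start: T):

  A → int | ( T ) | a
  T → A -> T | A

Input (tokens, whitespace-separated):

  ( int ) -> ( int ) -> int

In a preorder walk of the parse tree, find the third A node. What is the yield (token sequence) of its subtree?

( int )

[T [A ( [T [A int]] )] -> [T [A ( [T [A int]] )] -> [T [A int]]]]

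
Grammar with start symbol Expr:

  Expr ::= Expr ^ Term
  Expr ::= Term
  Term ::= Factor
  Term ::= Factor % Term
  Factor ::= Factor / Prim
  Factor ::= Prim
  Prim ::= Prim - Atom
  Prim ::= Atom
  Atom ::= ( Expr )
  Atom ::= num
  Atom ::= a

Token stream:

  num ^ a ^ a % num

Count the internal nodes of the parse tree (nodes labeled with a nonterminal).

19

[Expr [Expr [Expr [Term [Factor [Prim [Atom num]]]]] ^ [Term [Factor [Prim [Atom a]]]]] ^ [Term [Factor [Prim [Atom a]]] % [Term [Factor [Prim [Atom num]]]]]]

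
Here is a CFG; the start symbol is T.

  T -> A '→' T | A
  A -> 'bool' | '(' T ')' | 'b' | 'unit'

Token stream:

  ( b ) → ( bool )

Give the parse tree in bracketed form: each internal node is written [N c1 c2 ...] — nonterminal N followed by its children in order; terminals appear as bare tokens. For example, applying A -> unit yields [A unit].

[T [A ( [T [A b]] )] → [T [A ( [T [A bool]] )]]]

T
A → T
( T ) → T
( A ) → T
( b ) → T
( b ) → A
( b ) → ( T )
( b ) → ( A )
( b ) → ( bool )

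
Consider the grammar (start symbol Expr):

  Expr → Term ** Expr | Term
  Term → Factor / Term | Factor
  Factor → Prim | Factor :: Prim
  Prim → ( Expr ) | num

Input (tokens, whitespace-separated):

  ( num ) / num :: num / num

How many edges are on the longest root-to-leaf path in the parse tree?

[Expr [Term [Factor [Prim ( [Expr [Term [Factor [Prim num]]]] )]] / [Term [Factor [Factor [Prim num]] :: [Prim num]] / [Term [Factor [Prim num]]]]]]

8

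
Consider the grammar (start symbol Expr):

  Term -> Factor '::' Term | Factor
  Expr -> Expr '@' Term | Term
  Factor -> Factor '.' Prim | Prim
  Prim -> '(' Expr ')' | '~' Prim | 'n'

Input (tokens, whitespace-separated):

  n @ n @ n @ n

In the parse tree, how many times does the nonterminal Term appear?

4

[Expr [Expr [Expr [Expr [Term [Factor [Prim n]]]] @ [Term [Factor [Prim n]]]] @ [Term [Factor [Prim n]]]] @ [Term [Factor [Prim n]]]]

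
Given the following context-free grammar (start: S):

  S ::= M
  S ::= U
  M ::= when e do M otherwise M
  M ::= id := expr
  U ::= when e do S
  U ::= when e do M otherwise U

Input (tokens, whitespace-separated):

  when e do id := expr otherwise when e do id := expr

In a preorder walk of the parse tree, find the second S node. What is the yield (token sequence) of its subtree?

[S [U when e do [M id := expr] otherwise [U when e do [S [M id := expr]]]]]

id := expr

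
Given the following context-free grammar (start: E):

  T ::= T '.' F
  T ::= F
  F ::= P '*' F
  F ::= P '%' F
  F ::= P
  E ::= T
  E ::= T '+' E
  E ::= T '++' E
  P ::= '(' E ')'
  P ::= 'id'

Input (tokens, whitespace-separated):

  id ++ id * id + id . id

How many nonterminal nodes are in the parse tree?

17

[E [T [F [P id]]] ++ [E [T [F [P id] * [F [P id]]]] + [E [T [T [F [P id]]] . [F [P id]]]]]]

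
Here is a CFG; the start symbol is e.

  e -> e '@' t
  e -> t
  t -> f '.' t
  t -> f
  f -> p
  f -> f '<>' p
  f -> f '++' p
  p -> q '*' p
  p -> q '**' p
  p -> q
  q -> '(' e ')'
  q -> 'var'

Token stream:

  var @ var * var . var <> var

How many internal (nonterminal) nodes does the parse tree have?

19

[e [e [t [f [p [q var]]]]] @ [t [f [p [q var] * [p [q var]]]] . [t [f [f [p [q var]]] <> [p [q var]]]]]]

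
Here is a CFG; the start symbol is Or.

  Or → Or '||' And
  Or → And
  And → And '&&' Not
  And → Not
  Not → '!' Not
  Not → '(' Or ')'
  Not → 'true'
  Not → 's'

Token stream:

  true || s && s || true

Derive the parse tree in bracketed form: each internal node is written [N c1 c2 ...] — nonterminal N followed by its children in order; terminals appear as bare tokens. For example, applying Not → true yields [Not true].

Or
Or || And
Or || And || And
And || And || And
Not || And || And
true || And || And
true || And && Not || And
true || Not && Not || And
true || s && Not || And
true || s && s || And
true || s && s || Not
true || s && s || true

[Or [Or [Or [And [Not true]]] || [And [And [Not s]] && [Not s]]] || [And [Not true]]]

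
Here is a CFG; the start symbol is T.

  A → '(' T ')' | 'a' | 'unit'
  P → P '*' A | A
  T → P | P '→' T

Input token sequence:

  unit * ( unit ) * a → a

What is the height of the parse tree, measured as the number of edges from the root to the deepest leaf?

7

[T [P [P [P [A unit]] * [A ( [T [P [A unit]]] )]] * [A a]] → [T [P [A a]]]]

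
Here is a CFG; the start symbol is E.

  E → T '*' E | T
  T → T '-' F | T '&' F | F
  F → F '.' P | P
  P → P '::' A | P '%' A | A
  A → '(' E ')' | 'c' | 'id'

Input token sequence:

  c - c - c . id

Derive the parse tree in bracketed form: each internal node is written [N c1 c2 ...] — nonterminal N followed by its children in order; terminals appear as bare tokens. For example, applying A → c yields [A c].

E
T
T - F
T - F - F
F - F - F
P - F - F
A - F - F
c - F - F
c - P - F
c - A - F
c - c - F
c - c - F . P
c - c - P . P
c - c - A . P
c - c - c . P
c - c - c . A
c - c - c . id

[E [T [T [T [F [P [A c]]]] - [F [P [A c]]]] - [F [F [P [A c]]] . [P [A id]]]]]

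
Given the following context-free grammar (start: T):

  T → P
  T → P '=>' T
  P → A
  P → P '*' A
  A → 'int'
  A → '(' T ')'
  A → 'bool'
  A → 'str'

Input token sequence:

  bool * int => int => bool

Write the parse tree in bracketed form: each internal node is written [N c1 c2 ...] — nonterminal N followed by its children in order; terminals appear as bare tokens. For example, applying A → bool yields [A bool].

[T [P [P [A bool]] * [A int]] => [T [P [A int]] => [T [P [A bool]]]]]

T
P => T
P * A => T
A * A => T
bool * A => T
bool * int => T
bool * int => P => T
bool * int => A => T
bool * int => int => T
bool * int => int => P
bool * int => int => A
bool * int => int => bool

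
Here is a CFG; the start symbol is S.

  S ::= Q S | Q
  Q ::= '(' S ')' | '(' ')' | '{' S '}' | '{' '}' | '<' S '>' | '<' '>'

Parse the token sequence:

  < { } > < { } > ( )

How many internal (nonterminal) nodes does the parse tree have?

[S [Q < [S [Q { }]] >] [S [Q < [S [Q { }]] >] [S [Q ( )]]]]

10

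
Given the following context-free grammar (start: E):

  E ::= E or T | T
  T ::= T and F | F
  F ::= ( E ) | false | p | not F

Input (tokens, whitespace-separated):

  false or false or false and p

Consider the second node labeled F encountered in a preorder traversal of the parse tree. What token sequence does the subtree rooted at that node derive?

[E [E [E [T [F false]]] or [T [F false]]] or [T [T [F false]] and [F p]]]

false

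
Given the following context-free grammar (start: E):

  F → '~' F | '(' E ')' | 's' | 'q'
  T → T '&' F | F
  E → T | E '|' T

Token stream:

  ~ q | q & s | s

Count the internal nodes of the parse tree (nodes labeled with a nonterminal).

12

[E [E [E [T [F ~ [F q]]]] | [T [T [F q]] & [F s]]] | [T [F s]]]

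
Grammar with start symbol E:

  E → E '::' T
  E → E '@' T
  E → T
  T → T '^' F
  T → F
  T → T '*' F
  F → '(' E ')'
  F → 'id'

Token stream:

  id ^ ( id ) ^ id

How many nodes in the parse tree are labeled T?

[E [T [T [T [F id]] ^ [F ( [E [T [F id]]] )]] ^ [F id]]]

4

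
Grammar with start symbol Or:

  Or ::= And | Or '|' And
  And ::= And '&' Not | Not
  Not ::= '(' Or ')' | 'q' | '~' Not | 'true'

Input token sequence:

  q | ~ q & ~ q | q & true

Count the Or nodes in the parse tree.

3

[Or [Or [Or [And [Not q]]] | [And [And [Not ~ [Not q]]] & [Not ~ [Not q]]]] | [And [And [Not q]] & [Not true]]]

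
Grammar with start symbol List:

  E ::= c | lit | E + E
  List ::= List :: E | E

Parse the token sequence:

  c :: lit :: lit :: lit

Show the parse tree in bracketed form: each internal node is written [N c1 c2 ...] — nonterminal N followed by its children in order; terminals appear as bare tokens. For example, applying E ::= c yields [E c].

[List [List [List [List [E c]] :: [E lit]] :: [E lit]] :: [E lit]]

List
List :: E
List :: E :: E
List :: E :: E :: E
E :: E :: E :: E
c :: E :: E :: E
c :: lit :: E :: E
c :: lit :: lit :: E
c :: lit :: lit :: lit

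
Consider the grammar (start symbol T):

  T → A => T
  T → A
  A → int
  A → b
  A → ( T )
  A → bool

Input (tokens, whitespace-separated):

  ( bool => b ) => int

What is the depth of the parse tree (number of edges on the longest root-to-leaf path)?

5

[T [A ( [T [A bool] => [T [A b]]] )] => [T [A int]]]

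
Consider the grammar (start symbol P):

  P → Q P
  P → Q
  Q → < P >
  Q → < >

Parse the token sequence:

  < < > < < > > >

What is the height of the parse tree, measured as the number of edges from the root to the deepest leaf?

[P [Q < [P [Q < >] [P [Q < [P [Q < >]] >]]] >]]

7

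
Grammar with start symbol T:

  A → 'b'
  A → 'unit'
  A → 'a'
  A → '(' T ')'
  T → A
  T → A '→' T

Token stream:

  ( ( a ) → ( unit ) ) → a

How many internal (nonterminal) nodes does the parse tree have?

[T [A ( [T [A ( [T [A a]] )] → [T [A ( [T [A unit]] )]]] )] → [T [A a]]]

12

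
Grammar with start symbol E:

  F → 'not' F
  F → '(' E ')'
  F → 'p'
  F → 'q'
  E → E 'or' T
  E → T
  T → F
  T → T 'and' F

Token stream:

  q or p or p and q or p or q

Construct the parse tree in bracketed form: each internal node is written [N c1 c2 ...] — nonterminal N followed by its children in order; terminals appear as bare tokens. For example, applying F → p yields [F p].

E
E or T
E or T or T
E or T or T or T
E or T or T or T or T
T or T or T or T or T
F or T or T or T or T
q or T or T or T or T
q or F or T or T or T
q or p or T or T or T
q or p or T and F or T or T
q or p or F and F or T or T
q or p or p and F or T or T
q or p or p and q or T or T
q or p or p and q or F or T
q or p or p and q or p or T
q or p or p and q or p or F
q or p or p and q or p or q

[E [E [E [E [E [T [F q]]] or [T [F p]]] or [T [T [F p]] and [F q]]] or [T [F p]]] or [T [F q]]]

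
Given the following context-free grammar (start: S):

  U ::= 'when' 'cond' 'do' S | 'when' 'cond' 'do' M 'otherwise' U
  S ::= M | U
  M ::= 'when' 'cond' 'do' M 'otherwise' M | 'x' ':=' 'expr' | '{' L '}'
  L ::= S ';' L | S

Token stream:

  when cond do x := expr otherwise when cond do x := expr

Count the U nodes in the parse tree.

[S [U when cond do [M x := expr] otherwise [U when cond do [S [M x := expr]]]]]

2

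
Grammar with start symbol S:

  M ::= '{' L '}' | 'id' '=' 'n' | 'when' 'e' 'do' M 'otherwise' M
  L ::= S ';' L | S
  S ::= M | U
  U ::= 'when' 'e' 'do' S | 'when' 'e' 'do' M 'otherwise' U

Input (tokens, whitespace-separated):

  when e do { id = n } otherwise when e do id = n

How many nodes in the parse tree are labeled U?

2

[S [U when e do [M { [L [S [M id = n]]] }] otherwise [U when e do [S [M id = n]]]]]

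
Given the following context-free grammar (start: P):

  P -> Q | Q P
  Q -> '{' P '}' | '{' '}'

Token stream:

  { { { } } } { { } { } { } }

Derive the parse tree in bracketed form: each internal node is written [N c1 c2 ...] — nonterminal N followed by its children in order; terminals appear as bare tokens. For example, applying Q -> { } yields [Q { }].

[P [Q { [P [Q { [P [Q { }]] }]] }] [P [Q { [P [Q { }] [P [Q { }] [P [Q { }]]]] }]]]

P
Q P
{ P } P
{ Q } P
{ { P } } P
{ { Q } } P
{ { { } } } P
{ { { } } } Q
{ { { } } } { P }
{ { { } } } { Q P }
{ { { } } } { { } P }
{ { { } } } { { } Q P }
{ { { } } } { { } { } P }
{ { { } } } { { } { } Q }
{ { { } } } { { } { } { } }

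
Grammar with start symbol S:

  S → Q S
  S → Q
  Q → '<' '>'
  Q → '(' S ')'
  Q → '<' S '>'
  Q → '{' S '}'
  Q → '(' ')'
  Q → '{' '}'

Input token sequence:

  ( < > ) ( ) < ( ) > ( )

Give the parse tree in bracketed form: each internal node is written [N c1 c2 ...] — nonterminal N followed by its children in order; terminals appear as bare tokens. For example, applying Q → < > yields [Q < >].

S
Q S
( S ) S
( Q ) S
( < > ) S
( < > ) Q S
( < > ) ( ) S
( < > ) ( ) Q S
( < > ) ( ) < S > S
( < > ) ( ) < Q > S
( < > ) ( ) < ( ) > S
( < > ) ( ) < ( ) > Q
( < > ) ( ) < ( ) > ( )

[S [Q ( [S [Q < >]] )] [S [Q ( )] [S [Q < [S [Q ( )]] >] [S [Q ( )]]]]]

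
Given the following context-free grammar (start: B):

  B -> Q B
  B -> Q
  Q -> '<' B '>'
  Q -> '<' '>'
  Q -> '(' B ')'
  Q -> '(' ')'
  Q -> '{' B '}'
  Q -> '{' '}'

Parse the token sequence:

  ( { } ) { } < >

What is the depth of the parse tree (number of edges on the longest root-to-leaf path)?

4

[B [Q ( [B [Q { }]] )] [B [Q { }] [B [Q < >]]]]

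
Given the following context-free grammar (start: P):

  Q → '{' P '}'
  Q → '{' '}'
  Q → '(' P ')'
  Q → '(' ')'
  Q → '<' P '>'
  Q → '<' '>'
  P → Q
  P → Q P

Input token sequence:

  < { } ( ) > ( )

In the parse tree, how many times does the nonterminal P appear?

[P [Q < [P [Q { }] [P [Q ( )]]] >] [P [Q ( )]]]

4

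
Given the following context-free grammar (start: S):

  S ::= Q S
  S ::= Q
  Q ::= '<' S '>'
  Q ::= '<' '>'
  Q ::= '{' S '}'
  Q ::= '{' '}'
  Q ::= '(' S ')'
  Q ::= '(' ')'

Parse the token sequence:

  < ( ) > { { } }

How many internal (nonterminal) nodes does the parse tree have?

[S [Q < [S [Q ( )]] >] [S [Q { [S [Q { }]] }]]]

8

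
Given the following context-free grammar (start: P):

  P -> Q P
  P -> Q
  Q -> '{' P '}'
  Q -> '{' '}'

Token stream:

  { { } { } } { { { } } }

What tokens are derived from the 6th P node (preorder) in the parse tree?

{ }

[P [Q { [P [Q { }] [P [Q { }]]] }] [P [Q { [P [Q { [P [Q { }]] }]] }]]]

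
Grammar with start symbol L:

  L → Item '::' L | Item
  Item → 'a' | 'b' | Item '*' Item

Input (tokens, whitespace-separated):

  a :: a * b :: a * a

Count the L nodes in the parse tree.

[L [Item a] :: [L [Item [Item a] * [Item b]] :: [L [Item [Item a] * [Item a]]]]]

3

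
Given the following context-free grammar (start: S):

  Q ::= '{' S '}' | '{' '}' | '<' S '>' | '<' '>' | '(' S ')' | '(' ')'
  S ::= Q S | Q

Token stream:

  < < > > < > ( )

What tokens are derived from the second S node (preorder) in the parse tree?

[S [Q < [S [Q < >]] >] [S [Q < >] [S [Q ( )]]]]

< >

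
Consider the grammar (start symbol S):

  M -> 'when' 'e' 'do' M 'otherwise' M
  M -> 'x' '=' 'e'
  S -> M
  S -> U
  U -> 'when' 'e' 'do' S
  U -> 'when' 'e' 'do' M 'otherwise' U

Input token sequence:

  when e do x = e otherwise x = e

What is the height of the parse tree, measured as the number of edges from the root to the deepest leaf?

3

[S [M when e do [M x = e] otherwise [M x = e]]]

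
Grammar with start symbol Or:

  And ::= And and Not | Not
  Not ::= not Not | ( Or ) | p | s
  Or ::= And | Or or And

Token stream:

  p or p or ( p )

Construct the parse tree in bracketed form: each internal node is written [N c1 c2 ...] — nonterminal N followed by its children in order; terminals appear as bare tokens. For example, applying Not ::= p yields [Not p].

[Or [Or [Or [And [Not p]]] or [And [Not p]]] or [And [Not ( [Or [And [Not p]]] )]]]

Or
Or or And
Or or And or And
And or And or And
Not or And or And
p or And or And
p or Not or And
p or p or And
p or p or Not
p or p or ( Or )
p or p or ( And )
p or p or ( Not )
p or p or ( p )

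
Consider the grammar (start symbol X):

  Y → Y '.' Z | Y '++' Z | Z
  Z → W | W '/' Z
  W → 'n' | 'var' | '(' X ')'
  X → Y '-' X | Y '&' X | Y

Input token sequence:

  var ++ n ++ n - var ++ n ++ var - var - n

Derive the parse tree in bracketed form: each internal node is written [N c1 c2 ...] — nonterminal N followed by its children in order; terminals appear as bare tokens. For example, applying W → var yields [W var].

[X [Y [Y [Y [Z [W var]]] ++ [Z [W n]]] ++ [Z [W n]]] - [X [Y [Y [Y [Z [W var]]] ++ [Z [W n]]] ++ [Z [W var]]] - [X [Y [Z [W var]]] - [X [Y [Z [W n]]]]]]]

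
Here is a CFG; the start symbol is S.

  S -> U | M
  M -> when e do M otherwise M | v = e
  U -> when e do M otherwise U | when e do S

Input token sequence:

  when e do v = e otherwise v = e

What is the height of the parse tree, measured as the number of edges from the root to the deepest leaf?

3

[S [M when e do [M v = e] otherwise [M v = e]]]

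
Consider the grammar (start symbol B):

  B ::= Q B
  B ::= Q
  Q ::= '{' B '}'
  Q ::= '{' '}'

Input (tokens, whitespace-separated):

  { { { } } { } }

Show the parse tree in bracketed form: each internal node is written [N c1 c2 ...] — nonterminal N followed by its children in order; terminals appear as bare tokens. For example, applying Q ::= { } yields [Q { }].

[B [Q { [B [Q { [B [Q { }]] }] [B [Q { }]]] }]]

B
Q
{ B }
{ Q B }
{ { B } B }
{ { Q } B }
{ { { } } B }
{ { { } } Q }
{ { { } } { } }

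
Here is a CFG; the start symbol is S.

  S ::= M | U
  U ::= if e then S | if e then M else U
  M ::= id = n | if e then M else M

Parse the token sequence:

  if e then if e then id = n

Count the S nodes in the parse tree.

[S [U if e then [S [U if e then [S [M id = n]]]]]]

3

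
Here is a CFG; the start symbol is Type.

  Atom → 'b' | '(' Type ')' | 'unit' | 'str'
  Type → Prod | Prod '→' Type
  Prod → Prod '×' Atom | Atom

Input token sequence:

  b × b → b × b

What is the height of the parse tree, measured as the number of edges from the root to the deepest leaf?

5

[Type [Prod [Prod [Atom b]] × [Atom b]] → [Type [Prod [Prod [Atom b]] × [Atom b]]]]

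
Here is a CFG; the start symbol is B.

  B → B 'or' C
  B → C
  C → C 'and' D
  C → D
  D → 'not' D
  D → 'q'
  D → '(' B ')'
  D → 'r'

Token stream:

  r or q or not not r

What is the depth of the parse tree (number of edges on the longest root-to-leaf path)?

5

[B [B [B [C [D r]]] or [C [D q]]] or [C [D not [D not [D r]]]]]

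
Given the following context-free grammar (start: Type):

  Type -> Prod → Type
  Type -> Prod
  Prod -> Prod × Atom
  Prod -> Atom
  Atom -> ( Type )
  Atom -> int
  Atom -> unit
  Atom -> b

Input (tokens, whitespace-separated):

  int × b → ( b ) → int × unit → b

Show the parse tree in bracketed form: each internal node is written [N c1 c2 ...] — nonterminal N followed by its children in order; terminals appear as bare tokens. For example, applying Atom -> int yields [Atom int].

[Type [Prod [Prod [Atom int]] × [Atom b]] → [Type [Prod [Atom ( [Type [Prod [Atom b]]] )]] → [Type [Prod [Prod [Atom int]] × [Atom unit]] → [Type [Prod [Atom b]]]]]]

Type
Prod → Type
Prod × Atom → Type
Atom × Atom → Type
int × Atom → Type
int × b → Type
int × b → Prod → Type
int × b → Atom → Type
int × b → ( Type ) → Type
int × b → ( Prod ) → Type
int × b → ( Atom ) → Type
int × b → ( b ) → Type
int × b → ( b ) → Prod → Type
int × b → ( b ) → Prod × Atom → Type
int × b → ( b ) → Atom × Atom → Type
int × b → ( b ) → int × Atom → Type
int × b → ( b ) → int × unit → Type
int × b → ( b ) → int × unit → Prod
int × b → ( b ) → int × unit → Atom
int × b → ( b ) → int × unit → b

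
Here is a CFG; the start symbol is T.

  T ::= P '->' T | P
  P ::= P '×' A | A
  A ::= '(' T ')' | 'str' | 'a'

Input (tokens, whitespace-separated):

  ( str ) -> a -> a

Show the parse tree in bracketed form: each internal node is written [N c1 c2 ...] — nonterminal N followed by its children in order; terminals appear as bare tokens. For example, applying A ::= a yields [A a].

T
P -> T
A -> T
( T ) -> T
( P ) -> T
( A ) -> T
( str ) -> T
( str ) -> P -> T
( str ) -> A -> T
( str ) -> a -> T
( str ) -> a -> P
( str ) -> a -> A
( str ) -> a -> a

[T [P [A ( [T [P [A str]]] )]] -> [T [P [A a]] -> [T [P [A a]]]]]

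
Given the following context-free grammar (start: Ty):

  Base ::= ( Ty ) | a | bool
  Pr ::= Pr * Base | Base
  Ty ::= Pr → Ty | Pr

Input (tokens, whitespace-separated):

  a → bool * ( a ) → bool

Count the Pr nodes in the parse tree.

[Ty [Pr [Base a]] → [Ty [Pr [Pr [Base bool]] * [Base ( [Ty [Pr [Base a]]] )]] → [Ty [Pr [Base bool]]]]]

5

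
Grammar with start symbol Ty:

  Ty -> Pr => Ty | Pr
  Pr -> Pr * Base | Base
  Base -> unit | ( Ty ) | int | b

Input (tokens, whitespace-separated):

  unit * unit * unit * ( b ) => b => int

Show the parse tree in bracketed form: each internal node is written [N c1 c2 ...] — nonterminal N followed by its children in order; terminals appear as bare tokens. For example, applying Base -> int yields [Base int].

Ty
Pr => Ty
Pr * Base => Ty
Pr * Base * Base => Ty
Pr * Base * Base * Base => Ty
Base * Base * Base * Base => Ty
unit * Base * Base * Base => Ty
unit * unit * Base * Base => Ty
unit * unit * unit * Base => Ty
unit * unit * unit * ( Ty ) => Ty
unit * unit * unit * ( Pr ) => Ty
unit * unit * unit * ( Base ) => Ty
unit * unit * unit * ( b ) => Ty
unit * unit * unit * ( b ) => Pr => Ty
unit * unit * unit * ( b ) => Base => Ty
unit * unit * unit * ( b ) => b => Ty
unit * unit * unit * ( b ) => b => Pr
unit * unit * unit * ( b ) => b => Base
unit * unit * unit * ( b ) => b => int

[Ty [Pr [Pr [Pr [Pr [Base unit]] * [Base unit]] * [Base unit]] * [Base ( [Ty [Pr [Base b]]] )]] => [Ty [Pr [Base b]] => [Ty [Pr [Base int]]]]]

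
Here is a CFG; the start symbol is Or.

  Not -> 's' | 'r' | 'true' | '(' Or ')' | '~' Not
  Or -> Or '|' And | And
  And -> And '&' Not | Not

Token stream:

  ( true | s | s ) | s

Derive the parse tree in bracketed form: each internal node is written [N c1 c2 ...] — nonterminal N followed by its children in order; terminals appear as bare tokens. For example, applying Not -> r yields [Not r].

[Or [Or [And [Not ( [Or [Or [Or [And [Not true]]] | [And [Not s]]] | [And [Not s]]] )]]] | [And [Not s]]]

Or
Or | And
And | And
Not | And
( Or ) | And
( Or | And ) | And
( Or | And | And ) | And
( And | And | And ) | And
( Not | And | And ) | And
( true | And | And ) | And
( true | Not | And ) | And
( true | s | And ) | And
( true | s | Not ) | And
( true | s | s ) | And
( true | s | s ) | Not
( true | s | s ) | s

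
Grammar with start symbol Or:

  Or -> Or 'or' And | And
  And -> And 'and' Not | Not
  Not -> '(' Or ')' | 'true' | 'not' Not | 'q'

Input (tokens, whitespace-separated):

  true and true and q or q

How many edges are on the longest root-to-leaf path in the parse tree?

[Or [Or [And [And [And [Not true]] and [Not true]] and [Not q]]] or [And [Not q]]]

6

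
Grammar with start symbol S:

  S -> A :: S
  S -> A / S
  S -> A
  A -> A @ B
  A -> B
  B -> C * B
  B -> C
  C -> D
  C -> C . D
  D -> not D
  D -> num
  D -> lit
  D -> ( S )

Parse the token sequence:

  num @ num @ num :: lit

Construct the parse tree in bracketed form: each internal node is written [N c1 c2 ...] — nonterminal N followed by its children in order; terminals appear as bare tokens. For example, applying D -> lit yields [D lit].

[S [A [A [A [B [C [D num]]]] @ [B [C [D num]]]] @ [B [C [D num]]]] :: [S [A [B [C [D lit]]]]]]

S
A :: S
A @ B :: S
A @ B @ B :: S
B @ B @ B :: S
C @ B @ B :: S
D @ B @ B :: S
num @ B @ B :: S
num @ C @ B :: S
num @ D @ B :: S
num @ num @ B :: S
num @ num @ C :: S
num @ num @ D :: S
num @ num @ num :: S
num @ num @ num :: A
num @ num @ num :: B
num @ num @ num :: C
num @ num @ num :: D
num @ num @ num :: lit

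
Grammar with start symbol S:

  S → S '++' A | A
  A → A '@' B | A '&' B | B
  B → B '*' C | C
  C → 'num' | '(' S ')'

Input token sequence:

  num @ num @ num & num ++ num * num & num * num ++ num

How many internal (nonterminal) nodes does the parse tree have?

28

[S [S [S [A [A [A [A [B [C num]]] @ [B [C num]]] @ [B [C num]]] & [B [C num]]]] ++ [A [A [B [B [C num]] * [C num]]] & [B [B [C num]] * [C num]]]] ++ [A [B [C num]]]]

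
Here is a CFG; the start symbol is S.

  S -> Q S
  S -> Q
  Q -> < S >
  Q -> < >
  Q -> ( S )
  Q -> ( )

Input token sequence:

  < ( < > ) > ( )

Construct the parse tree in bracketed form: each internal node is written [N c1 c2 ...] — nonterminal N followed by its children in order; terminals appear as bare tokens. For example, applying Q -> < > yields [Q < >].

[S [Q < [S [Q ( [S [Q < >]] )]] >] [S [Q ( )]]]

S
Q S
< S > S
< Q > S
< ( S ) > S
< ( Q ) > S
< ( < > ) > S
< ( < > ) > Q
< ( < > ) > ( )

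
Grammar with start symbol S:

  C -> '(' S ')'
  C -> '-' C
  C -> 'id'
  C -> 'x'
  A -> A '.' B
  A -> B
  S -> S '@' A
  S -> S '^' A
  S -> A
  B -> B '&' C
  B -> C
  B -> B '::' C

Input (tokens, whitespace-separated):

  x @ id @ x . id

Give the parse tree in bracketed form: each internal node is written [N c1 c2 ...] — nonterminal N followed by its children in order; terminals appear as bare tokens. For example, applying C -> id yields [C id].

S
S @ A
S @ A @ A
A @ A @ A
B @ A @ A
C @ A @ A
x @ A @ A
x @ B @ A
x @ C @ A
x @ id @ A
x @ id @ A . B
x @ id @ B . B
x @ id @ C . B
x @ id @ x . B
x @ id @ x . C
x @ id @ x . id

[S [S [S [A [B [C x]]]] @ [A [B [C id]]]] @ [A [A [B [C x]]] . [B [C id]]]]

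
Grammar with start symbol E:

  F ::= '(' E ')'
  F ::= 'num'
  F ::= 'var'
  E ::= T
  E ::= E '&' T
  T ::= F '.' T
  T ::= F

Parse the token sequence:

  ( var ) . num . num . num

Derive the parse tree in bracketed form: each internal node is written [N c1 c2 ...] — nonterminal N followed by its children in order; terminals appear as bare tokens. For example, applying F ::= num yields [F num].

[E [T [F ( [E [T [F var]]] )] . [T [F num] . [T [F num] . [T [F num]]]]]]

E
T
F . T
( E ) . T
( T ) . T
( F ) . T
( var ) . T
( var ) . F . T
( var ) . num . T
( var ) . num . F . T
( var ) . num . num . T
( var ) . num . num . F
( var ) . num . num . num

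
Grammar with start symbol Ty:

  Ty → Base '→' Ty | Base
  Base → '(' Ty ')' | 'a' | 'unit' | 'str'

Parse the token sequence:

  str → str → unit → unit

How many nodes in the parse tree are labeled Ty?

4

[Ty [Base str] → [Ty [Base str] → [Ty [Base unit] → [Ty [Base unit]]]]]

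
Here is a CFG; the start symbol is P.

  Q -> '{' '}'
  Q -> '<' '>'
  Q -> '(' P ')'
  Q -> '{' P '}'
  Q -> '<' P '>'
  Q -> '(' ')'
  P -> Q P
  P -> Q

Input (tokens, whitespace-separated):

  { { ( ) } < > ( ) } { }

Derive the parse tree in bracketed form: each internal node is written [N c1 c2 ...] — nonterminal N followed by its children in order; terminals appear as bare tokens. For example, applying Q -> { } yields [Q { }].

[P [Q { [P [Q { [P [Q ( )]] }] [P [Q < >] [P [Q ( )]]]] }] [P [Q { }]]]

P
Q P
{ P } P
{ Q P } P
{ { P } P } P
{ { Q } P } P
{ { ( ) } P } P
{ { ( ) } Q P } P
{ { ( ) } < > P } P
{ { ( ) } < > Q } P
{ { ( ) } < > ( ) } P
{ { ( ) } < > ( ) } Q
{ { ( ) } < > ( ) } { }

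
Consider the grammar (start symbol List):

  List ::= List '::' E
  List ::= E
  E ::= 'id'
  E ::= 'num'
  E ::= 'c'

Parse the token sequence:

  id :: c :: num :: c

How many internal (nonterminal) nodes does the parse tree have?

[List [List [List [List [E id]] :: [E c]] :: [E num]] :: [E c]]

8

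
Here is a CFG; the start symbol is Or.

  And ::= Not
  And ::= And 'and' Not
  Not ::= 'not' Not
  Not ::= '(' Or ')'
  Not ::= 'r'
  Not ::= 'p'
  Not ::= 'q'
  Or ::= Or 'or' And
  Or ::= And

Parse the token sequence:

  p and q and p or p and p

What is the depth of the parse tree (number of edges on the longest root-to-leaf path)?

[Or [Or [And [And [And [Not p]] and [Not q]] and [Not p]]] or [And [And [Not p]] and [Not p]]]

6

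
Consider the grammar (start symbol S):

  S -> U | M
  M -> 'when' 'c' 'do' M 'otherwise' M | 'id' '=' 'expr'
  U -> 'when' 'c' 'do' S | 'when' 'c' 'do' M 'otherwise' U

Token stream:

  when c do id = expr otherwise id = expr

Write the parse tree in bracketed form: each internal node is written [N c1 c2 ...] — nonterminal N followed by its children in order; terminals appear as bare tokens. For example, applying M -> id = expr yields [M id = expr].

[S [M when c do [M id = expr] otherwise [M id = expr]]]

S
M
when c do M otherwise M
when c do id = expr otherwise M
when c do id = expr otherwise id = expr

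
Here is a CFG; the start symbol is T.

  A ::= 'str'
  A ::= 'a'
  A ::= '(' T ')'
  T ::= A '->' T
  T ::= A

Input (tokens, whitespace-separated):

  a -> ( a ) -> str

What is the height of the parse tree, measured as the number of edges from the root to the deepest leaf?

5

[T [A a] -> [T [A ( [T [A a]] )] -> [T [A str]]]]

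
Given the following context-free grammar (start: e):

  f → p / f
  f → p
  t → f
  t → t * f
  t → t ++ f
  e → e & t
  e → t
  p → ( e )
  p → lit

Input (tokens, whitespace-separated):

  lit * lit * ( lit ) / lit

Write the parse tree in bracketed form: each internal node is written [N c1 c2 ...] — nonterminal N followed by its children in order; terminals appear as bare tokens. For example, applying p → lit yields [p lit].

[e [t [t [t [f [p lit]]] * [f [p lit]]] * [f [p ( [e [t [f [p lit]]]] )] / [f [p lit]]]]]

e
t
t * f
t * f * f
f * f * f
p * f * f
lit * f * f
lit * p * f
lit * lit * f
lit * lit * p / f
lit * lit * ( e ) / f
lit * lit * ( t ) / f
lit * lit * ( f ) / f
lit * lit * ( p ) / f
lit * lit * ( lit ) / f
lit * lit * ( lit ) / p
lit * lit * ( lit ) / lit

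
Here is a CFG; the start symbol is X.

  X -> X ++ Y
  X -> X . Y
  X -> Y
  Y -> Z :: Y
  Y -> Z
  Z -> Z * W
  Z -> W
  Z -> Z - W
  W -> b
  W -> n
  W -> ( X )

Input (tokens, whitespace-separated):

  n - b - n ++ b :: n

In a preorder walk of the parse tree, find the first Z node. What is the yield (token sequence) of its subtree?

n - b - n

[X [X [Y [Z [Z [Z [W n]] - [W b]] - [W n]]]] ++ [Y [Z [W b]] :: [Y [Z [W n]]]]]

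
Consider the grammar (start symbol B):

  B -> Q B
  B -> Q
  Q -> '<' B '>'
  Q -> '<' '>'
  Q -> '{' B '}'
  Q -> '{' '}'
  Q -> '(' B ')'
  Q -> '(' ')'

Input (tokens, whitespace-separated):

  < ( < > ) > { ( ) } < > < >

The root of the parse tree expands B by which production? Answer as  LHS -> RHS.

[B [Q < [B [Q ( [B [Q < >]] )]] >] [B [Q { [B [Q ( )]] }] [B [Q < >] [B [Q < >]]]]]

B -> Q B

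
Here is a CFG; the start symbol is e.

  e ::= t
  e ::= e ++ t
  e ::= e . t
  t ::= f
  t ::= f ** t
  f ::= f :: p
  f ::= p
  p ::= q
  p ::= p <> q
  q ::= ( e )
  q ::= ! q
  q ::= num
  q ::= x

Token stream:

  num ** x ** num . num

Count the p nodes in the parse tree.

4

[e [e [t [f [p [q num]]] ** [t [f [p [q x]]] ** [t [f [p [q num]]]]]]] . [t [f [p [q num]]]]]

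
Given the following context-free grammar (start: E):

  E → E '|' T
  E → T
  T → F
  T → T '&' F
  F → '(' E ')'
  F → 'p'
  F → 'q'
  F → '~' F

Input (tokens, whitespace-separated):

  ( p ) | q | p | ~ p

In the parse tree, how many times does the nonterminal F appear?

[E [E [E [E [T [F ( [E [T [F p]]] )]]] | [T [F q]]] | [T [F p]]] | [T [F ~ [F p]]]]

6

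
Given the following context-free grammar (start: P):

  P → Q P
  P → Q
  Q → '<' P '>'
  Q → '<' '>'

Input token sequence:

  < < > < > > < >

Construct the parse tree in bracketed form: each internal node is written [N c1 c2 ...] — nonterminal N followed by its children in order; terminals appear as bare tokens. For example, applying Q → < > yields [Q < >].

[P [Q < [P [Q < >] [P [Q < >]]] >] [P [Q < >]]]

P
Q P
< P > P
< Q P > P
< < > P > P
< < > Q > P
< < > < > > P
< < > < > > Q
< < > < > > < >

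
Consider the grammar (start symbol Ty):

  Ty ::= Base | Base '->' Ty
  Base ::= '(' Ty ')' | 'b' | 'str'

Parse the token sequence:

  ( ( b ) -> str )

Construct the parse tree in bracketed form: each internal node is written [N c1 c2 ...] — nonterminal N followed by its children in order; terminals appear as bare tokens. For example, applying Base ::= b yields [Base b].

[Ty [Base ( [Ty [Base ( [Ty [Base b]] )] -> [Ty [Base str]]] )]]

Ty
Base
( Ty )
( Base -> Ty )
( ( Ty ) -> Ty )
( ( Base ) -> Ty )
( ( b ) -> Ty )
( ( b ) -> Base )
( ( b ) -> str )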